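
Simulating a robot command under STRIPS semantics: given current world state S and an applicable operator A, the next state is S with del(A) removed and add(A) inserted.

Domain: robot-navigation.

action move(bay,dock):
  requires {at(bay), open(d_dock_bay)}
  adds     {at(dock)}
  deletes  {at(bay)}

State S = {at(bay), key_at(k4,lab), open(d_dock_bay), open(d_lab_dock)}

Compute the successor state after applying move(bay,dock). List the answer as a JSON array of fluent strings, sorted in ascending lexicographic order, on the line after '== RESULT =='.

Progress:
  pre ⊆ S: {at(bay), open(d_dock_bay)} ⊆ S  — applicable
  S \ del = {key_at(k4,lab), open(d_dock_bay), open(d_lab_dock)}
  ∪ add   = {at(dock), key_at(k4,lab), open(d_dock_bay), open(d_lab_dock)}

== RESULT ==
["at(dock)", "key_at(k4,lab)", "open(d_dock_bay)", "open(d_lab_dock)"]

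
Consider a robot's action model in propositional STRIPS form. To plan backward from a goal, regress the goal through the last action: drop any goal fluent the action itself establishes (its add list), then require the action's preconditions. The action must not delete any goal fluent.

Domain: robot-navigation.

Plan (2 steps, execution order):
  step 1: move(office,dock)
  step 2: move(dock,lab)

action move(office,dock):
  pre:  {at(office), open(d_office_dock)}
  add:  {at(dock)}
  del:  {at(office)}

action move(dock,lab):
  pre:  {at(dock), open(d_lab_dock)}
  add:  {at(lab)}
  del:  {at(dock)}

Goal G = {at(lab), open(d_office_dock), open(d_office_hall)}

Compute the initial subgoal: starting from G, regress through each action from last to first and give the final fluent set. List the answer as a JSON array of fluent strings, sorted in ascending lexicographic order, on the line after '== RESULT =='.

Regress step by step:
  through step 2 (move(dock,lab)): drop {at(lab)}, keep {open(d_office_dock), open(d_office_hall)}, require {at(dock), open(d_lab_dock)}
    → {at(dock), open(d_lab_dock), open(d_office_dock), open(d_office_hall)}
  through step 1 (move(office,dock)): drop {at(dock)}, keep {open(d_lab_dock), open(d_office_dock), open(d_office_hall)}, require {at(office), open(d_office_dock)}
    → {at(office), open(d_lab_dock), open(d_office_dock), open(d_office_hall)}

== RESULT ==
["at(office)", "open(d_lab_dock)", "open(d_office_dock)", "open(d_office_hall)"]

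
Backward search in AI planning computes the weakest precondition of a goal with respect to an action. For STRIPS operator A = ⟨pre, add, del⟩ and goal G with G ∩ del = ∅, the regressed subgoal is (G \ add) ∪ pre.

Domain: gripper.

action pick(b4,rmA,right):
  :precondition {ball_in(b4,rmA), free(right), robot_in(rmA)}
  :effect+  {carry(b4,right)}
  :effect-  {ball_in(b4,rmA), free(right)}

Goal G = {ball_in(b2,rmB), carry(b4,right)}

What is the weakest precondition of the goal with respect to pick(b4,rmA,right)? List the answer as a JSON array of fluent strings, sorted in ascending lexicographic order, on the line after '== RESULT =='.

Compute (G \ add) ∪ pre:
  G ∩ del = {}  (empty — regression defined)
  G \ add = {ball_in(b2,rmB), carry(b4,right)} \ {carry(b4,right)} = {ball_in(b2,rmB)}
  ∪ pre   = {ball_in(b2,rmB)} ∪ {ball_in(b4,rmA), free(right), robot_in(rmA)}
          = {ball_in(b2,rmB), ball_in(b4,rmA), free(right), robot_in(rmA)}

== RESULT ==
["ball_in(b2,rmB)", "ball_in(b4,rmA)", "free(right)", "robot_in(rmA)"]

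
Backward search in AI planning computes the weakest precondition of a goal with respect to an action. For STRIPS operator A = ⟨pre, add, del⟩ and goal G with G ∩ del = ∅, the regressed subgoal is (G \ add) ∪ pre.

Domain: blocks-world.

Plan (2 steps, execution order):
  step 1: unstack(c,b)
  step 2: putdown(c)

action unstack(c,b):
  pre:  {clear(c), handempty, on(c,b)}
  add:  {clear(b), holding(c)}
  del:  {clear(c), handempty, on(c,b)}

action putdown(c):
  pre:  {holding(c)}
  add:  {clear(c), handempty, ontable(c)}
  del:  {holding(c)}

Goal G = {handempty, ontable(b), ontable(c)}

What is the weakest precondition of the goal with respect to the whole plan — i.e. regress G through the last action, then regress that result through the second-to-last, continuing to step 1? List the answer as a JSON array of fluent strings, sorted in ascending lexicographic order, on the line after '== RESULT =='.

Work backward from the goal:
  through step 2 (putdown(c)): drop {handempty, ontable(c)}, keep {ontable(b)}, require {holding(c)}
    → {holding(c), ontable(b)}
  through step 1 (unstack(c,b)): drop {holding(c)}, keep {ontable(b)}, require {clear(c), handempty, on(c,b)}
    → {clear(c), handempty, on(c,b), ontable(b)}

== RESULT ==
["clear(c)", "handempty", "on(c,b)", "ontable(b)"]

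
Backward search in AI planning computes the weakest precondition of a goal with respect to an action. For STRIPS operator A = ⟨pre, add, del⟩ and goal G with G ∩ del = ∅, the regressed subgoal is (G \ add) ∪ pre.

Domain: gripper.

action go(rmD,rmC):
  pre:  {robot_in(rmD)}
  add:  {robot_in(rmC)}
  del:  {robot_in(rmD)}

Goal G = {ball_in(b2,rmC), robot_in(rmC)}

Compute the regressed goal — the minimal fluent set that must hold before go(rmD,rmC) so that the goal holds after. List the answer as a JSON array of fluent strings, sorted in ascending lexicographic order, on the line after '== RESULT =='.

Regress:
  G ∩ del = {}  (empty — regression defined)
  G \ add = {ball_in(b2,rmC), robot_in(rmC)} \ {robot_in(rmC)} = {ball_in(b2,rmC)}
  ∪ pre   = {ball_in(b2,rmC)} ∪ {robot_in(rmD)}
          = {ball_in(b2,rmC), robot_in(rmD)}

== RESULT ==
["ball_in(b2,rmC)", "robot_in(rmD)"]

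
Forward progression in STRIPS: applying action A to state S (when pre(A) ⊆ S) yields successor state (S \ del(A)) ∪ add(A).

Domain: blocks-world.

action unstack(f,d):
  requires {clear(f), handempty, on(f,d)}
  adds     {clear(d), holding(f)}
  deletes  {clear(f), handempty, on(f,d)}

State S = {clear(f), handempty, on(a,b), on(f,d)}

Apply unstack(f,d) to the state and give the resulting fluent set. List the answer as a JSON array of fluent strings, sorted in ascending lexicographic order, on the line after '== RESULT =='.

Compute (S \ del) ∪ add:
  pre ⊆ S: {clear(f), handempty, on(f,d)} ⊆ S  — applicable
  S \ del = {on(a,b)}
  ∪ add   = {clear(d), holding(f), on(a,b)}

== RESULT ==
["clear(d)", "holding(f)", "on(a,b)"]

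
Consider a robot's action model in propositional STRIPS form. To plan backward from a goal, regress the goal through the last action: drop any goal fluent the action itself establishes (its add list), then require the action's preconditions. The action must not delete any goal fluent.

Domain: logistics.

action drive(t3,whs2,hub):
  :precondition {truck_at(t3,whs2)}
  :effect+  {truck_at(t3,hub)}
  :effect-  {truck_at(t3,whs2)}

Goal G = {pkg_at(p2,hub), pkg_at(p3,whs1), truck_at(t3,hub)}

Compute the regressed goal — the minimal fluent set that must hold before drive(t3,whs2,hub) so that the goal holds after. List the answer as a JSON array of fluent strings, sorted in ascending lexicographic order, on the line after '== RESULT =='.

Compute (G \ add) ∪ pre:
  G ∩ del = {}  (empty — regression defined)
  G \ add = {pkg_at(p2,hub), pkg_at(p3,whs1), truck_at(t3,hub)} \ {truck_at(t3,hub)} = {pkg_at(p2,hub), pkg_at(p3,whs1)}
  ∪ pre   = {pkg_at(p2,hub), pkg_at(p3,whs1)} ∪ {truck_at(t3,whs2)}
          = {pkg_at(p2,hub), pkg_at(p3,whs1), truck_at(t3,whs2)}

== RESULT ==
["pkg_at(p2,hub)", "pkg_at(p3,whs1)", "truck_at(t3,whs2)"]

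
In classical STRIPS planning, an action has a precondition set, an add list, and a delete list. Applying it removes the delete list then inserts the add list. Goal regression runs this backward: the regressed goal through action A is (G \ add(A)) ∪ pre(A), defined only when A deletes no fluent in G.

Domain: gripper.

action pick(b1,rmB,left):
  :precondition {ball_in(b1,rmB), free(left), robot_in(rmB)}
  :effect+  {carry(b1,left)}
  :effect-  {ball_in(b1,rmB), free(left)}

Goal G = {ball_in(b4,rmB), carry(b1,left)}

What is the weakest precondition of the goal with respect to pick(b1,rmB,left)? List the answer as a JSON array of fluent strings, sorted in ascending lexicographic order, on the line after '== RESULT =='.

Regress:
  G ∩ del = {}  (empty — regression defined)
  G \ add = {ball_in(b4,rmB), carry(b1,left)} \ {carry(b1,left)} = {ball_in(b4,rmB)}
  ∪ pre   = {ball_in(b4,rmB)} ∪ {ball_in(b1,rmB), free(left), robot_in(rmB)}
          = {ball_in(b1,rmB), ball_in(b4,rmB), free(left), robot_in(rmB)}

== RESULT ==
["ball_in(b1,rmB)", "ball_in(b4,rmB)", "free(left)", "robot_in(rmB)"]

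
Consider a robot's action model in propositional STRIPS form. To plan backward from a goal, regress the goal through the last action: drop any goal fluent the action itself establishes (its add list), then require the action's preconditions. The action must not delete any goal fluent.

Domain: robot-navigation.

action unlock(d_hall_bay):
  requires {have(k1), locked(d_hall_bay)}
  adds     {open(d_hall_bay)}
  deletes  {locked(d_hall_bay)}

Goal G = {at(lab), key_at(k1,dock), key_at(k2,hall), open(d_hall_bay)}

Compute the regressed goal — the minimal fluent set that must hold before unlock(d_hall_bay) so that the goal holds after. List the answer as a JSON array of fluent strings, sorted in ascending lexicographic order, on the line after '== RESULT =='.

Compute (G \ add) ∪ pre:
  G ∩ del = {}  (empty — regression defined)
  G \ add = {at(lab), key_at(k1,dock), key_at(k2,hall), open(d_hall_bay)} \ {open(d_hall_bay)} = {at(lab), key_at(k1,dock), key_at(k2,hall)}
  ∪ pre   = {at(lab), key_at(k1,dock), key_at(k2,hall)} ∪ {have(k1), locked(d_hall_bay)}
          = {at(lab), have(k1), key_at(k1,dock), key_at(k2,hall), locked(d_hall_bay)}

== RESULT ==
["at(lab)", "have(k1)", "key_at(k1,dock)", "key_at(k2,hall)", "locked(d_hall_bay)"]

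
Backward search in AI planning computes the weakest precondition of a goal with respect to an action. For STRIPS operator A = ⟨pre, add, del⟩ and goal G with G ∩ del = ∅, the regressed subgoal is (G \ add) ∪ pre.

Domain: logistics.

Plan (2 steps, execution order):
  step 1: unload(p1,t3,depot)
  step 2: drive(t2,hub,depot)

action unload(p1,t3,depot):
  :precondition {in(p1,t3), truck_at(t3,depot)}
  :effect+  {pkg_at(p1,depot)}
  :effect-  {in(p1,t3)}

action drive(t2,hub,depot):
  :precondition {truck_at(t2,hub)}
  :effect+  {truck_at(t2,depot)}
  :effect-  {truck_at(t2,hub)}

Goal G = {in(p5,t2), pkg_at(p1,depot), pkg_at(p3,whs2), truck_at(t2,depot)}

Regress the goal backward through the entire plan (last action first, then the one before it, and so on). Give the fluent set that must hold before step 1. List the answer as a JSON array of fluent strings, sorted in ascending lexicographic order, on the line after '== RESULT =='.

Work backward from the goal:
  through step 2 (drive(t2,hub,depot)): drop {truck_at(t2,depot)}, keep {in(p5,t2), pkg_at(p1,depot), pkg_at(p3,whs2)}, require {truck_at(t2,hub)}
    → {in(p5,t2), pkg_at(p1,depot), pkg_at(p3,whs2), truck_at(t2,hub)}
  through step 1 (unload(p1,t3,depot)): drop {pkg_at(p1,depot)}, keep {in(p5,t2), pkg_at(p3,whs2), truck_at(t2,hub)}, require {in(p1,t3), truck_at(t3,depot)}
    → {in(p1,t3), in(p5,t2), pkg_at(p3,whs2), truck_at(t2,hub), truck_at(t3,depot)}

== RESULT ==
["in(p1,t3)", "in(p5,t2)", "pkg_at(p3,whs2)", "truck_at(t2,hub)", "truck_at(t3,depot)"]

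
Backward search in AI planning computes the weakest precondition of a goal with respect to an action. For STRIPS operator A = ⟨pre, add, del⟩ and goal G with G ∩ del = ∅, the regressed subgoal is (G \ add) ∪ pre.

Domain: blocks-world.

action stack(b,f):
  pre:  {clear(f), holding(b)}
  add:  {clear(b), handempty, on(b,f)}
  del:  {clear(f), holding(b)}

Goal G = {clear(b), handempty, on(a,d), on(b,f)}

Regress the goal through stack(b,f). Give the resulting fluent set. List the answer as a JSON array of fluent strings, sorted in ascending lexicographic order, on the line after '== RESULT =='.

Compute (G \ add) ∪ pre:
  G ∩ del = {}  (empty — regression defined)
  G \ add = {clear(b), handempty, on(a,d), on(b,f)} \ {clear(b), handempty, on(b,f)} = {on(a,d)}
  ∪ pre   = {on(a,d)} ∪ {clear(f), holding(b)}
          = {clear(f), holding(b), on(a,d)}

== RESULT ==
["clear(f)", "holding(b)", "on(a,d)"]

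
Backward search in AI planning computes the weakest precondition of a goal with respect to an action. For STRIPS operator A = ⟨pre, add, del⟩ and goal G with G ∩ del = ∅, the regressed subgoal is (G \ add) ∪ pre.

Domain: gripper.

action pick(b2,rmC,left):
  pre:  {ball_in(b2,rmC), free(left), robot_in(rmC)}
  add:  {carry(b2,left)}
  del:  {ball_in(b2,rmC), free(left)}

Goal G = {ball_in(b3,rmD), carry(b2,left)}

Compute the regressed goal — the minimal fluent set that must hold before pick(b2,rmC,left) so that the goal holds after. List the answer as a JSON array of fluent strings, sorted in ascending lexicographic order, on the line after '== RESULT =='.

Compute (G \ add) ∪ pre:
  G ∩ del = {}  (empty — regression defined)
  G \ add = {ball_in(b3,rmD), carry(b2,left)} \ {carry(b2,left)} = {ball_in(b3,rmD)}
  ∪ pre   = {ball_in(b3,rmD)} ∪ {ball_in(b2,rmC), free(left), robot_in(rmC)}
          = {ball_in(b2,rmC), ball_in(b3,rmD), free(left), robot_in(rmC)}

== RESULT ==
["ball_in(b2,rmC)", "ball_in(b3,rmD)", "free(left)", "robot_in(rmC)"]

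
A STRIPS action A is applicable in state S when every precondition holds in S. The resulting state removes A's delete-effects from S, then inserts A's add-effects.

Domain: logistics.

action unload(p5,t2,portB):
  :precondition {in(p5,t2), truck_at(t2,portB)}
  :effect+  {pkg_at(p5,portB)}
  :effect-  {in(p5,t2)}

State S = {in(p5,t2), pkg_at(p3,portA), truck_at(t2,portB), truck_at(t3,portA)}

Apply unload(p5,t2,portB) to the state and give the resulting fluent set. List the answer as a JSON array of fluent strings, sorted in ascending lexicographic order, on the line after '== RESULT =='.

Compute (S \ del) ∪ add:
  pre ⊆ S: {in(p5,t2), truck_at(t2,portB)} ⊆ S  — applicable
  S \ del = {pkg_at(p3,portA), truck_at(t2,portB), truck_at(t3,portA)}
  ∪ add   = {pkg_at(p3,portA), pkg_at(p5,portB), truck_at(t2,portB), truck_at(t3,portA)}

== RESULT ==
["pkg_at(p3,portA)", "pkg_at(p5,portB)", "truck_at(t2,portB)", "truck_at(t3,portA)"]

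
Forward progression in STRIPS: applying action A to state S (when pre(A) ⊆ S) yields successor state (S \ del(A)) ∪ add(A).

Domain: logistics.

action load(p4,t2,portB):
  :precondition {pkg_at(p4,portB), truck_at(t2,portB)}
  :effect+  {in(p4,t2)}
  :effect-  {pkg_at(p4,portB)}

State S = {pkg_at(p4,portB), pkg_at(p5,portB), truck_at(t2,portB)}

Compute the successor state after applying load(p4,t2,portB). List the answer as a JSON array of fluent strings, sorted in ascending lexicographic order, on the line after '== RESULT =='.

Progress:
  pre ⊆ S: {pkg_at(p4,portB), truck_at(t2,portB)} ⊆ S  — applicable
  S \ del = {pkg_at(p5,portB), truck_at(t2,portB)}
  ∪ add   = {in(p4,t2), pkg_at(p5,portB), truck_at(t2,portB)}

== RESULT ==
["in(p4,t2)", "pkg_at(p5,portB)", "truck_at(t2,portB)"]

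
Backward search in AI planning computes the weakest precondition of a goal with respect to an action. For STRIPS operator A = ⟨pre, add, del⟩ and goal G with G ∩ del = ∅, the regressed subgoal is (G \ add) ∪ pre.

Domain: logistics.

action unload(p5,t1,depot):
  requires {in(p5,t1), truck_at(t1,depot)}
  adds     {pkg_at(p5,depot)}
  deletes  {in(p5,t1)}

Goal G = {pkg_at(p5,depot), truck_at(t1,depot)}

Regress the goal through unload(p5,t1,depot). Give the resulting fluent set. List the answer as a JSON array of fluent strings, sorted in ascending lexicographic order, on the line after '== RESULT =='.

Compute (G \ add) ∪ pre:
  G ∩ del = {}  (empty — regression defined)
  G \ add = {pkg_at(p5,depot), truck_at(t1,depot)} \ {pkg_at(p5,depot)} = {truck_at(t1,depot)}
  ∪ pre   = {truck_at(t1,depot)} ∪ {in(p5,t1), truck_at(t1,depot)}
          = {in(p5,t1), truck_at(t1,depot)}

== RESULT ==
["in(p5,t1)", "truck_at(t1,depot)"]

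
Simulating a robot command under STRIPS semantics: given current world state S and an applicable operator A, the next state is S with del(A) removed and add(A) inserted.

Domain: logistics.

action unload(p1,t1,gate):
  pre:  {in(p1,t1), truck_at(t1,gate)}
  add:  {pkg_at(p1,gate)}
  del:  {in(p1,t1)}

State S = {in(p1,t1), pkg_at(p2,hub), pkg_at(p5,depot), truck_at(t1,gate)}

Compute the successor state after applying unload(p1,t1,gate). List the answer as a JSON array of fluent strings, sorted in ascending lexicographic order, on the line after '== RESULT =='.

Progress:
  pre ⊆ S: {in(p1,t1), truck_at(t1,gate)} ⊆ S  — applicable
  S \ del = {pkg_at(p2,hub), pkg_at(p5,depot), truck_at(t1,gate)}
  ∪ add   = {pkg_at(p1,gate), pkg_at(p2,hub), pkg_at(p5,depot), truck_at(t1,gate)}

== RESULT ==
["pkg_at(p1,gate)", "pkg_at(p2,hub)", "pkg_at(p5,depot)", "truck_at(t1,gate)"]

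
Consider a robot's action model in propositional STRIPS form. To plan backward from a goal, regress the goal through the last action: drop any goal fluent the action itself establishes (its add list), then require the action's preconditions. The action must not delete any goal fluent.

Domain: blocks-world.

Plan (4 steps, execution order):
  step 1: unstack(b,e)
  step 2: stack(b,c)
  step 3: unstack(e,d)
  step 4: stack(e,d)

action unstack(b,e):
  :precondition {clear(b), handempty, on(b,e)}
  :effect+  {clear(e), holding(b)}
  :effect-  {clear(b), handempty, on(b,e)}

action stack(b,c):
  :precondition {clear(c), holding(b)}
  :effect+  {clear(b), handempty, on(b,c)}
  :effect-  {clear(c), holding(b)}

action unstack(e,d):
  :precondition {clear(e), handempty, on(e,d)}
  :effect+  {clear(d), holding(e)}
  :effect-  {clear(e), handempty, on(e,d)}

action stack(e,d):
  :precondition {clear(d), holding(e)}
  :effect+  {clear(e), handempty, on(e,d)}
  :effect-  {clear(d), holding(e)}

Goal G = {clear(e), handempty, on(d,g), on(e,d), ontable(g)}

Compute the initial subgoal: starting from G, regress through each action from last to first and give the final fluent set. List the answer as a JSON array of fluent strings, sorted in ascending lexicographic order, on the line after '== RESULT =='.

Regress step by step:
  through step 4 (stack(e,d)): drop {clear(e), handempty, on(e,d)}, keep {on(d,g), ontable(g)}, require {clear(d), holding(e)}
    → {clear(d), holding(e), on(d,g), ontable(g)}
  through step 3 (unstack(e,d)): drop {clear(d), holding(e)}, keep {on(d,g), ontable(g)}, require {clear(e), handempty, on(e,d)}
    → {clear(e), handempty, on(d,g), on(e,d), ontable(g)}
  through step 2 (stack(b,c)): drop {handempty}, keep {clear(e), on(d,g), on(e,d), ontable(g)}, require {clear(c), holding(b)}
    → {clear(c), clear(e), holding(b), on(d,g), on(e,d), ontable(g)}
  through step 1 (unstack(b,e)): drop {clear(e), holding(b)}, keep {clear(c), on(d,g), on(e,d), ontable(g)}, require {clear(b), handempty, on(b,e)}
    → {clear(b), clear(c), handempty, on(b,e), on(d,g), on(e,d), ontable(g)}

== RESULT ==
["clear(b)", "clear(c)", "handempty", "on(b,e)", "on(d,g)", "on(e,d)", "ontable(g)"]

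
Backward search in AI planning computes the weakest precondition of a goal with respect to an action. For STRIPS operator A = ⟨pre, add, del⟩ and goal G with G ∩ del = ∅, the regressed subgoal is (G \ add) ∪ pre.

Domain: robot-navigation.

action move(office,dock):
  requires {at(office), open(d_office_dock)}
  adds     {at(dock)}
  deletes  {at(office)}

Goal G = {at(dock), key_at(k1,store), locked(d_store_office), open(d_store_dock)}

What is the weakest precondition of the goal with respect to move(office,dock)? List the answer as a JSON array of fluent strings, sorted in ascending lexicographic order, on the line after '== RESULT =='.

Compute (G \ add) ∪ pre:
  G ∩ del = {}  (empty — regression defined)
  G \ add = {at(dock), key_at(k1,store), locked(d_store_office), open(d_store_dock)} \ {at(dock)} = {key_at(k1,store), locked(d_store_office), open(d_store_dock)}
  ∪ pre   = {key_at(k1,store), locked(d_store_office), open(d_store_dock)} ∪ {at(office), open(d_office_dock)}
          = {at(office), key_at(k1,store), locked(d_store_office), open(d_office_dock), open(d_store_dock)}

== RESULT ==
["at(office)", "key_at(k1,store)", "locked(d_store_office)", "open(d_office_dock)", "open(d_store_dock)"]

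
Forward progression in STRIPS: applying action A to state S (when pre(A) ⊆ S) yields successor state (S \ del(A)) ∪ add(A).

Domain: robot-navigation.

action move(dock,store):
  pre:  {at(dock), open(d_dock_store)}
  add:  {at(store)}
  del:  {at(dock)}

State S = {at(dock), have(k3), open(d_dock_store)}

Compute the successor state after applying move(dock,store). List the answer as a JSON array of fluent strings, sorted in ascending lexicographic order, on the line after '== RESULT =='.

Compute (S \ del) ∪ add:
  pre ⊆ S: {at(dock), open(d_dock_store)} ⊆ S  — applicable
  S \ del = {have(k3), open(d_dock_store)}
  ∪ add   = {at(store), have(k3), open(d_dock_store)}

== RESULT ==
["at(store)", "have(k3)", "open(d_dock_store)"]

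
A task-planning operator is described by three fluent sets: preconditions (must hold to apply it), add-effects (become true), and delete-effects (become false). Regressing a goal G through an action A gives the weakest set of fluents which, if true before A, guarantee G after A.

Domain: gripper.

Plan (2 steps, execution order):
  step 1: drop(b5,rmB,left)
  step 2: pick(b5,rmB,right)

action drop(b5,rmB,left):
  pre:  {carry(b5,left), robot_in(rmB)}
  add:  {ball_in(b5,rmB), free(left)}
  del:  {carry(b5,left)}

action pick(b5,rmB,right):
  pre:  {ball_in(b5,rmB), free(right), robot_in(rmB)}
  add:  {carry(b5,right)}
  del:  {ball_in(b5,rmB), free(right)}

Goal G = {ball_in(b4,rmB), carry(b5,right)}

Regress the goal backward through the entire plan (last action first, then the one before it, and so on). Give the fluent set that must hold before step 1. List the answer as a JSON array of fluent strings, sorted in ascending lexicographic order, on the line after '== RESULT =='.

Work backward from the goal:
  through step 2 (pick(b5,rmB,right)): drop {carry(b5,right)}, keep {ball_in(b4,rmB)}, require {ball_in(b5,rmB), free(right), robot_in(rmB)}
    → {ball_in(b4,rmB), ball_in(b5,rmB), free(right), robot_in(rmB)}
  through step 1 (drop(b5,rmB,left)): drop {ball_in(b5,rmB)}, keep {ball_in(b4,rmB), free(right), robot_in(rmB)}, require {carry(b5,left), robot_in(rmB)}
    → {ball_in(b4,rmB), carry(b5,left), free(right), robot_in(rmB)}

== RESULT ==
["ball_in(b4,rmB)", "carry(b5,left)", "free(right)", "robot_in(rmB)"]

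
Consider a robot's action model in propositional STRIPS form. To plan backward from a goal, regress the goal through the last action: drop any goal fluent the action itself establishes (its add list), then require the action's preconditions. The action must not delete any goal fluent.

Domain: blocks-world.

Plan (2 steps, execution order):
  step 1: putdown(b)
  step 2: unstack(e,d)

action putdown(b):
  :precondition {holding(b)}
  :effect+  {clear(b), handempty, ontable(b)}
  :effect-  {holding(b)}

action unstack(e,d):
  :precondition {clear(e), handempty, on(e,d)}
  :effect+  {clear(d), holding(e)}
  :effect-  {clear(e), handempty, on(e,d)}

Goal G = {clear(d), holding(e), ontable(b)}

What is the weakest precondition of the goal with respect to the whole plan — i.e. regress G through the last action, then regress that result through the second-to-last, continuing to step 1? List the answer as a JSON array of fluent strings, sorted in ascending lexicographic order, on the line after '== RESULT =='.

Work backward from the goal:
  through step 2 (unstack(e,d)): drop {clear(d), holding(e)}, keep {ontable(b)}, require {clear(e), handempty, on(e,d)}
    → {clear(e), handempty, on(e,d), ontable(b)}
  through step 1 (putdown(b)): drop {handempty, ontable(b)}, keep {clear(e), on(e,d)}, require {holding(b)}
    → {clear(e), holding(b), on(e,d)}

== RESULT ==
["clear(e)", "holding(b)", "on(e,d)"]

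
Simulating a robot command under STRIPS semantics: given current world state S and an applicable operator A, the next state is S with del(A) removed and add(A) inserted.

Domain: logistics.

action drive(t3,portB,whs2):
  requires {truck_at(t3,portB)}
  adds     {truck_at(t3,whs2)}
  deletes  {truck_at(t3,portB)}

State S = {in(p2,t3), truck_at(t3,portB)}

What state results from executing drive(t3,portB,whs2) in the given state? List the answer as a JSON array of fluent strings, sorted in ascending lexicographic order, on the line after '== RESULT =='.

Compute (S \ del) ∪ add:
  pre ⊆ S: {truck_at(t3,portB)} ⊆ S  — applicable
  S \ del = {in(p2,t3)}
  ∪ add   = {in(p2,t3), truck_at(t3,whs2)}

== RESULT ==
["in(p2,t3)", "truck_at(t3,whs2)"]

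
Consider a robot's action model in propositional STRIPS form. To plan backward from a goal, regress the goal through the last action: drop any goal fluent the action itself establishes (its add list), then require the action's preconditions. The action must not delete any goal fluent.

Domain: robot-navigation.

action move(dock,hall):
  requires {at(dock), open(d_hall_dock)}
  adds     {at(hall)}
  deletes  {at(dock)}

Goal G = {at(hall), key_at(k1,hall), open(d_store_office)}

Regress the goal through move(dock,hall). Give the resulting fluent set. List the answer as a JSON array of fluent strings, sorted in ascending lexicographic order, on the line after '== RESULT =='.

Regress:
  G ∩ del = {}  (empty — regression defined)
  G \ add = {at(hall), key_at(k1,hall), open(d_store_office)} \ {at(hall)} = {key_at(k1,hall), open(d_store_office)}
  ∪ pre   = {key_at(k1,hall), open(d_store_office)} ∪ {at(dock), open(d_hall_dock)}
          = {at(dock), key_at(k1,hall), open(d_hall_dock), open(d_store_office)}

== RESULT ==
["at(dock)", "key_at(k1,hall)", "open(d_hall_dock)", "open(d_store_office)"]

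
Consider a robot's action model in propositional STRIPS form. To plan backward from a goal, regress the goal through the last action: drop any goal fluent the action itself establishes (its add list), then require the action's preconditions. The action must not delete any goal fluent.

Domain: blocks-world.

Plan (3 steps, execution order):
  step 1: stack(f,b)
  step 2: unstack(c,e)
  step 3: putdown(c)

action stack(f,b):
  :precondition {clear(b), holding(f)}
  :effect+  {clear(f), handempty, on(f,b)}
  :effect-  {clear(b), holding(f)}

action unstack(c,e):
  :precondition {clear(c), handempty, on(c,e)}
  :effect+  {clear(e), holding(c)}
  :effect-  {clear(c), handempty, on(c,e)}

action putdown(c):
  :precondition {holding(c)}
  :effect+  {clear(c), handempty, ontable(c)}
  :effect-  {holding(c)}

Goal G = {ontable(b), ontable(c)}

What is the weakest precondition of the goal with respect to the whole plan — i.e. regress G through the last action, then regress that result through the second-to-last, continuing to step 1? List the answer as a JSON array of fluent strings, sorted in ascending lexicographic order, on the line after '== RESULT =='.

Regress step by step:
  through step 3 (putdown(c)): drop {ontable(c)}, keep {ontable(b)}, require {holding(c)}
    → {holding(c), ontable(b)}
  through step 2 (unstack(c,e)): drop {holding(c)}, keep {ontable(b)}, require {clear(c), handempty, on(c,e)}
    → {clear(c), handempty, on(c,e), ontable(b)}
  through step 1 (stack(f,b)): drop {handempty}, keep {clear(c), on(c,e), ontable(b)}, require {clear(b), holding(f)}
    → {clear(b), clear(c), holding(f), on(c,e), ontable(b)}

== RESULT ==
["clear(b)", "clear(c)", "holding(f)", "on(c,e)", "ontable(b)"]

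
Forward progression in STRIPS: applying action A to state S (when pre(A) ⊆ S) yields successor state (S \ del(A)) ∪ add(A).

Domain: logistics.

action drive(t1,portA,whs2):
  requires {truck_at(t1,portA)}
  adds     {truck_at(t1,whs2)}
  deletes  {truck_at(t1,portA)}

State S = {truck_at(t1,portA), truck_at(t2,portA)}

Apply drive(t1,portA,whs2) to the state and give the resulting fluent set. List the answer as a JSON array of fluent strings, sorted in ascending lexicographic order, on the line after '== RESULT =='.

Progress:
  pre ⊆ S: {truck_at(t1,portA)} ⊆ S  — applicable
  S \ del = {truck_at(t2,portA)}
  ∪ add   = {truck_at(t1,whs2), truck_at(t2,portA)}

== RESULT ==
["truck_at(t1,whs2)", "truck_at(t2,portA)"]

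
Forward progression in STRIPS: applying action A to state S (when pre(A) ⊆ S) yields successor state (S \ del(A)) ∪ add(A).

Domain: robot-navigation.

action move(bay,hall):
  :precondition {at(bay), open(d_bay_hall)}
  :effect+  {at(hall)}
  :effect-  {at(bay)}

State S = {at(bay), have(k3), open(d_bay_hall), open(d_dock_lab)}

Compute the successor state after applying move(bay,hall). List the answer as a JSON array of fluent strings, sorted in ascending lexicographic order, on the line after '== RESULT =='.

Compute (S \ del) ∪ add:
  pre ⊆ S: {at(bay), open(d_bay_hall)} ⊆ S  — applicable
  S \ del = {have(k3), open(d_bay_hall), open(d_dock_lab)}
  ∪ add   = {at(hall), have(k3), open(d_bay_hall), open(d_dock_lab)}

== RESULT ==
["at(hall)", "have(k3)", "open(d_bay_hall)", "open(d_dock_lab)"]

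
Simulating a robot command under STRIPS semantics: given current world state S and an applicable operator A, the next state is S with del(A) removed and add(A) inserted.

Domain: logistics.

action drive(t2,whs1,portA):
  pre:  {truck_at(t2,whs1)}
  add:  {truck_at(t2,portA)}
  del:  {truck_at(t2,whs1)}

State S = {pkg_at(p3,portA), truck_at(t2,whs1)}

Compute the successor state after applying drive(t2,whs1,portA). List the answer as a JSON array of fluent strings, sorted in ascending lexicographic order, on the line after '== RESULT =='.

Progress:
  pre ⊆ S: {truck_at(t2,whs1)} ⊆ S  — applicable
  S \ del = {pkg_at(p3,portA)}
  ∪ add   = {pkg_at(p3,portA), truck_at(t2,portA)}

== RESULT ==
["pkg_at(p3,portA)", "truck_at(t2,portA)"]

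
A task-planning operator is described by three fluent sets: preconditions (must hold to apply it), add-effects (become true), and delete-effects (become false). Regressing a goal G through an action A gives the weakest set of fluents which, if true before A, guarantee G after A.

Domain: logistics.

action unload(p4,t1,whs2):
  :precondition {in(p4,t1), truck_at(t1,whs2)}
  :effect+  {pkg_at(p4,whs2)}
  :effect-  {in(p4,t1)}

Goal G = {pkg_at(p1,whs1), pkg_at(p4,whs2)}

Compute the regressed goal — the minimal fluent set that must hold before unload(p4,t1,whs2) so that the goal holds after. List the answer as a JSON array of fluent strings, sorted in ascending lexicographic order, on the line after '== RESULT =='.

Compute (G \ add) ∪ pre:
  G ∩ del = {}  (empty — regression defined)
  G \ add = {pkg_at(p1,whs1), pkg_at(p4,whs2)} \ {pkg_at(p4,whs2)} = {pkg_at(p1,whs1)}
  ∪ pre   = {pkg_at(p1,whs1)} ∪ {in(p4,t1), truck_at(t1,whs2)}
          = {in(p4,t1), pkg_at(p1,whs1), truck_at(t1,whs2)}

== RESULT ==
["in(p4,t1)", "pkg_at(p1,whs1)", "truck_at(t1,whs2)"]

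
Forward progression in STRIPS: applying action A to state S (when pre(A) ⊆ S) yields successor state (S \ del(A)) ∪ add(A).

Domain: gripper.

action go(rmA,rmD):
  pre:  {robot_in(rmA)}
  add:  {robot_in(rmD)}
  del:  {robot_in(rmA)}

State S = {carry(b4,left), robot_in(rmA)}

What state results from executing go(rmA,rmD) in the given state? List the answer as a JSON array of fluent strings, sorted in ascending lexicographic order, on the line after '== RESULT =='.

Compute (S \ del) ∪ add:
  pre ⊆ S: {robot_in(rmA)} ⊆ S  — applicable
  S \ del = {carry(b4,left)}
  ∪ add   = {carry(b4,left), robot_in(rmD)}

== RESULT ==
["carry(b4,left)", "robot_in(rmD)"]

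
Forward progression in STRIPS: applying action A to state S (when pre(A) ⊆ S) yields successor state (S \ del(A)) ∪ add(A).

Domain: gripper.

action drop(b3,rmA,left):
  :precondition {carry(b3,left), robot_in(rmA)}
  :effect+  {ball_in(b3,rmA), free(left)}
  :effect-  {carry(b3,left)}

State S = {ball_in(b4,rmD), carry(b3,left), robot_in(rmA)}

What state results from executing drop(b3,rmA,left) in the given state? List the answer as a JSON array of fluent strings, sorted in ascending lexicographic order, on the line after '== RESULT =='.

Progress:
  pre ⊆ S: {carry(b3,left), robot_in(rmA)} ⊆ S  — applicable
  S \ del = {ball_in(b4,rmD), robot_in(rmA)}
  ∪ add   = {ball_in(b3,rmA), ball_in(b4,rmD), free(left), robot_in(rmA)}

== RESULT ==
["ball_in(b3,rmA)", "ball_in(b4,rmD)", "free(left)", "robot_in(rmA)"]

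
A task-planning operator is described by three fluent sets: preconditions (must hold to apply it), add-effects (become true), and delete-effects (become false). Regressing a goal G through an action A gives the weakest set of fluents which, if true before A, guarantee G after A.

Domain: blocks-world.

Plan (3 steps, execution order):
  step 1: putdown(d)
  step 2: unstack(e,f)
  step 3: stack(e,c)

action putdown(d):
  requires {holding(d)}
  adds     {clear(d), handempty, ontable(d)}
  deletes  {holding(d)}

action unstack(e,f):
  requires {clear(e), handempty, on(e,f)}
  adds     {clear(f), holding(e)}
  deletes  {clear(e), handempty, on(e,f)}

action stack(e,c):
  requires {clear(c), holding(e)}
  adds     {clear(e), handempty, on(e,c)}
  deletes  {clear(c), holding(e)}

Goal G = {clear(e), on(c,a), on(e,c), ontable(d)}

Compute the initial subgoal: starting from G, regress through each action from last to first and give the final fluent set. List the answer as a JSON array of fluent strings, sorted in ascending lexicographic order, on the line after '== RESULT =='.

Regress step by step:
  through step 3 (stack(e,c)): drop {clear(e), on(e,c)}, keep {on(c,a), ontable(d)}, require {clear(c), holding(e)}
    → {clear(c), holding(e), on(c,a), ontable(d)}
  through step 2 (unstack(e,f)): drop {holding(e)}, keep {clear(c), on(c,a), ontable(d)}, require {clear(e), handempty, on(e,f)}
    → {clear(c), clear(e), handempty, on(c,a), on(e,f), ontable(d)}
  through step 1 (putdown(d)): drop {handempty, ontable(d)}, keep {clear(c), clear(e), on(c,a), on(e,f)}, require {holding(d)}
    → {clear(c), clear(e), holding(d), on(c,a), on(e,f)}

== RESULT ==
["clear(c)", "clear(e)", "holding(d)", "on(c,a)", "on(e,f)"]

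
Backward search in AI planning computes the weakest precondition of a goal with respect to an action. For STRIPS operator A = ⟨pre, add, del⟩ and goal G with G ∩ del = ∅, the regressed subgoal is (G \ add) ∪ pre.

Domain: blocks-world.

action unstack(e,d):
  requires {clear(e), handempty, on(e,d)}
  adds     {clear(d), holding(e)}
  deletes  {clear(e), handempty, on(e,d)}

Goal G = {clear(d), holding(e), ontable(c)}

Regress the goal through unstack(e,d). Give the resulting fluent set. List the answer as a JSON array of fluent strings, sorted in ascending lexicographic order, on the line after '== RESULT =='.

Regress:
  G ∩ del = {}  (empty — regression defined)
  G \ add = {clear(d), holding(e), ontable(c)} \ {clear(d), holding(e)} = {ontable(c)}
  ∪ pre   = {ontable(c)} ∪ {clear(e), handempty, on(e,d)}
          = {clear(e), handempty, on(e,d), ontable(c)}

== RESULT ==
["clear(e)", "handempty", "on(e,d)", "ontable(c)"]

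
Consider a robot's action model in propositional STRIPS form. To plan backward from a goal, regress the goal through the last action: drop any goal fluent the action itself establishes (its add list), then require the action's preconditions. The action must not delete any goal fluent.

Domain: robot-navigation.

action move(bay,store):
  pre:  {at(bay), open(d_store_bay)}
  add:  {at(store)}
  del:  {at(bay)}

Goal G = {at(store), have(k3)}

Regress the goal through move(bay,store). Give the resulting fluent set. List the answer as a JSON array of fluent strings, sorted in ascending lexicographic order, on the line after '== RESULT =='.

Compute (G \ add) ∪ pre:
  G ∩ del = {}  (empty — regression defined)
  G \ add = {at(store), have(k3)} \ {at(store)} = {have(k3)}
  ∪ pre   = {have(k3)} ∪ {at(bay), open(d_store_bay)}
          = {at(bay), have(k3), open(d_store_bay)}

== RESULT ==
["at(bay)", "have(k3)", "open(d_store_bay)"]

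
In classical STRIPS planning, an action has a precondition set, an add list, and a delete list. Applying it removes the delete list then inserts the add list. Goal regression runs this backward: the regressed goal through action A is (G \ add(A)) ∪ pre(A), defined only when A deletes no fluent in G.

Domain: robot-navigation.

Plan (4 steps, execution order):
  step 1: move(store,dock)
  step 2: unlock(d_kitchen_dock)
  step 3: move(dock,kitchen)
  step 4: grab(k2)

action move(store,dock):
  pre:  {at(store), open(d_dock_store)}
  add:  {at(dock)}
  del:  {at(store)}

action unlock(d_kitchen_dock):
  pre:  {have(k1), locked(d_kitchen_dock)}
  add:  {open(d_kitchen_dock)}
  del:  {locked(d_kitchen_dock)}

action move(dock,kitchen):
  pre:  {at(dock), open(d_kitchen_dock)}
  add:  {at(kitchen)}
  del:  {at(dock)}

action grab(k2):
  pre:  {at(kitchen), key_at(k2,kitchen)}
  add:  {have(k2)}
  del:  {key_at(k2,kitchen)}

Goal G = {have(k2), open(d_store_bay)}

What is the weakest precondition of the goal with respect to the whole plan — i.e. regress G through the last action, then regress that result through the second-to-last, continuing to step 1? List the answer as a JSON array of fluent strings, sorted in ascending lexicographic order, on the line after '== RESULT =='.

Regress step by step:
  through step 4 (grab(k2)): drop {have(k2)}, keep {open(d_store_bay)}, require {at(kitchen), key_at(k2,kitchen)}
    → {at(kitchen), key_at(k2,kitchen), open(d_store_bay)}
  through step 3 (move(dock,kitchen)): drop {at(kitchen)}, keep {key_at(k2,kitchen), open(d_store_bay)}, require {at(dock), open(d_kitchen_dock)}
    → {at(dock), key_at(k2,kitchen), open(d_kitchen_dock), open(d_store_bay)}
  through step 2 (unlock(d_kitchen_dock)): drop {open(d_kitchen_dock)}, keep {at(dock), key_at(k2,kitchen), open(d_store_bay)}, require {have(k1), locked(d_kitchen_dock)}
    → {at(dock), have(k1), key_at(k2,kitchen), locked(d_kitchen_dock), open(d_store_bay)}
  through step 1 (move(store,dock)): drop {at(dock)}, keep {have(k1), key_at(k2,kitchen), locked(d_kitchen_dock), open(d_store_bay)}, require {at(store), open(d_dock_store)}
    → {at(store), have(k1), key_at(k2,kitchen), locked(d_kitchen_dock), open(d_dock_store), open(d_store_bay)}

== RESULT ==
["at(store)", "have(k1)", "key_at(k2,kitchen)", "locked(d_kitchen_dock)", "open(d_dock_store)", "open(d_store_bay)"]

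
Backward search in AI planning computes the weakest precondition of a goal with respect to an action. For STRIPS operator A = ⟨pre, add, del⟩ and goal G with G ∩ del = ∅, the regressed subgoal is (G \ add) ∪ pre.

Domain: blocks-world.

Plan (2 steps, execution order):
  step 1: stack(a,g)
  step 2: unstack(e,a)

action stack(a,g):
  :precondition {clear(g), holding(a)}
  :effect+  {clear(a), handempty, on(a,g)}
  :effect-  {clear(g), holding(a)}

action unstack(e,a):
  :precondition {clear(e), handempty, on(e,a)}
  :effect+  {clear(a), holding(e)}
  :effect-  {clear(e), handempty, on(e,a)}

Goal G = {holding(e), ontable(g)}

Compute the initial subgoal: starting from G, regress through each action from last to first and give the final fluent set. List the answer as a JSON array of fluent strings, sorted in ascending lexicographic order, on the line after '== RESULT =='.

Work backward from the goal:
  through step 2 (unstack(e,a)): drop {holding(e)}, keep {ontable(g)}, require {clear(e), handempty, on(e,a)}
    → {clear(e), handempty, on(e,a), ontable(g)}
  through step 1 (stack(a,g)): drop {handempty}, keep {clear(e), on(e,a), ontable(g)}, require {clear(g), holding(a)}
    → {clear(e), clear(g), holding(a), on(e,a), ontable(g)}

== RESULT ==
["clear(e)", "clear(g)", "holding(a)", "on(e,a)", "ontable(g)"]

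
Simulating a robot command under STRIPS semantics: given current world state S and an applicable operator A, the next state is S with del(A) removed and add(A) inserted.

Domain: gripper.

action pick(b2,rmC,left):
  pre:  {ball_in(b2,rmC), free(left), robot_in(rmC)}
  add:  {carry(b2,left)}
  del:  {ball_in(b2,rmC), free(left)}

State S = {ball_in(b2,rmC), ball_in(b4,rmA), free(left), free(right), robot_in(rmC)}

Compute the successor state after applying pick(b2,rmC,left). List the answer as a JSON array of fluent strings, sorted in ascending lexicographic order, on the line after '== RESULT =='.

Compute (S \ del) ∪ add:
  pre ⊆ S: {ball_in(b2,rmC), free(left), robot_in(rmC)} ⊆ S  — applicable
  S \ del = {ball_in(b4,rmA), free(right), robot_in(rmC)}
  ∪ add   = {ball_in(b4,rmA), carry(b2,left), free(right), robot_in(rmC)}

== RESULT ==
["ball_in(b4,rmA)", "carry(b2,left)", "free(right)", "robot_in(rmC)"]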